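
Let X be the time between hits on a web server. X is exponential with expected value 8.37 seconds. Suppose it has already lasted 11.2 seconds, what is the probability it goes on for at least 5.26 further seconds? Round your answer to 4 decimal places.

0.5334

The rate is λ = 1/8.37 = 0.119474 per second.
By the memoryless property, P(X > 11.2+5.26 | X > 11.2) = P(X > 5.26).
P(X > 5.26) = e^(−0.62843) ≈ 0.5334.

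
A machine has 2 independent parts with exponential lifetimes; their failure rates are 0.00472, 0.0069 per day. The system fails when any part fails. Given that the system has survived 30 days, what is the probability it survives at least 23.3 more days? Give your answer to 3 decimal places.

Time to first failure ~ Exp(Σλ) with Σλ = 0.01162.
By memorylessness, P(T > 30+23.3 | T > 30) = P(T > 23.3) = e^(−0.01162·23.3) ≈ 0.763.

0.763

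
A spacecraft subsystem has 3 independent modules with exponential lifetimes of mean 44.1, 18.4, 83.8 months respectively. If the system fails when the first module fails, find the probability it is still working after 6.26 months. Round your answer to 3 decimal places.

The first failure time is exponential with rate Σλ_i = 1/44.1 + 1/18.4 + 1/83.8 = 0.0889567 per month.
P(min > 6.26) = e^(−0.0889567·6.26) = e^(−0.55687) ≈ 0.573.

0.573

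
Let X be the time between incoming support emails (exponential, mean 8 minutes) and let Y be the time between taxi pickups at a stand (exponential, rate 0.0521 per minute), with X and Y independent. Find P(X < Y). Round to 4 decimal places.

λ_1 = 1/8 = 0.125, λ_2 = 0.0521.
For independent exponentials, P(X < Y) = λ_1/(λ_1+λ_2) = 0.125/0.1771 ≈ 0.7058.

0.7058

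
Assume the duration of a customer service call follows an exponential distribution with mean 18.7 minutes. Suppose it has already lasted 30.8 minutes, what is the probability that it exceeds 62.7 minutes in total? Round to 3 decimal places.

The rate is λ = 1/18.7 = 0.0534759 per minute.
The exponential is memoryless, so the remaining time is again Exp(λ): the condition X > 30.8 is irrelevant.
P(X > 31.9) = e^(−1.7059) ≈ 0.182.

0.182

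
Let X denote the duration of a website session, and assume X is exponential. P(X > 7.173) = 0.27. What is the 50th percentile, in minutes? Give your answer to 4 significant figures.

e^(−λ·7.173) = 0.27 ⇒ λ = −ln(0.27)/7.173 = 0.182536.
50th percentile: 1 − e^(−λt) = 0.5, t = −ln(0.5)/λ = 3.79731 minutes.

3.797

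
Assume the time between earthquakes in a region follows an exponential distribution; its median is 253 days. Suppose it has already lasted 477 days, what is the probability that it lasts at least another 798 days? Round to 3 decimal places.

For an exponential, median = ln(2)/λ, so λ = ln 2 / 253 = 0.00273971 per day.
By the memoryless property, P(X > 477+798 | X > 477) = P(X > 798).
P(X > 798) = e^(−2.1863) ≈ 0.112.

0.112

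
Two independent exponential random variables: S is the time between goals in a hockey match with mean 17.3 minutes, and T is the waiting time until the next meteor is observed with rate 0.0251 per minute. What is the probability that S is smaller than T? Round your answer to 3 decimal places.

λ_1 = 1/17.3 = 0.0578035, λ_2 = 0.0251.
For independent exponentials, P(S < T) = λ_1/(λ_1+λ_2) = 0.0578035/0.0829035 ≈ 0.697.

0.697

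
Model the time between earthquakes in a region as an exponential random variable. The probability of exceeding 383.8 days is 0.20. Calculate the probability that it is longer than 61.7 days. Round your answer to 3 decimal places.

0.772

e^(−λ·383.8) = 0.20 ⇒ λ = −ln(0.20)/383.8 = 0.00419343.
P(X > 61.7) = e^(−0.00419343·61.7) = e^(−0.25873) ≈ 0.772.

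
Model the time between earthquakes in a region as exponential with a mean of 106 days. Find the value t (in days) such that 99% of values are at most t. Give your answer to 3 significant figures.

The rate is λ = 1/106 = 0.00943396 per day.
Set 1 − e^(−λt) = 0.99, so t = −ln(0.01)/λ = 4.6052/0.00943396 ≈ 488.148 days.

488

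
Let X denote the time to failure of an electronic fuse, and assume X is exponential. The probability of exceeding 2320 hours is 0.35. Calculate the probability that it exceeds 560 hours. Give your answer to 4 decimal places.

e^(−λ·2320) = 0.35 ⇒ λ = −ln(0.35)/2320 = 0.00045251.
P(X > 560) = e^(−0.00045251·560) = e^(−0.25341) ≈ 0.7762.

0.7762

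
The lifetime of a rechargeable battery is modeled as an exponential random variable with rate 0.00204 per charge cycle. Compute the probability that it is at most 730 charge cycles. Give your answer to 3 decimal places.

0.774

P(X ≤ 730) = 1 − e^(−λ·730) = 1 − e^(−1.4892) ≈ 0.774.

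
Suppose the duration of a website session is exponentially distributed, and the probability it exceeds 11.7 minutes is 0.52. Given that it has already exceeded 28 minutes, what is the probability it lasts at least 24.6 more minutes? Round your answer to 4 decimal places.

From e^(−λ·11.7) = 0.52, λ = −ln(0.52)/11.7 = 0.0558912.
Memoryless: P(X > 28+24.6 | X > 28) = P(X > 24.6) = e^(−0.0558912·24.6) ≈ 0.2529.

0.2529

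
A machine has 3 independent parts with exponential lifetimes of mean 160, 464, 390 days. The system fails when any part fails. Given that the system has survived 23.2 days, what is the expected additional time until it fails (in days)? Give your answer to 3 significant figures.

91.2

First-failure rate Σλ = 1/160 + 1/464 + 1/390 = 0.0109693.
By memorylessness the expected residual is 1/Σλ = 91.1637 days, regardless of the 23.2 already elapsed.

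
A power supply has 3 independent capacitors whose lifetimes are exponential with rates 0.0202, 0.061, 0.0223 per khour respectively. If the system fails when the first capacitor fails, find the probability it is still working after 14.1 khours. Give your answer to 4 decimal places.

0.2324

The time to first failure is exponential with rate Σλ = 0.0202 + 0.061 + 0.0223 = 0.1035.
P(min > 14.1) = e^(−0.1035·14.1) = e^(−1.4593) ≈ 0.2324.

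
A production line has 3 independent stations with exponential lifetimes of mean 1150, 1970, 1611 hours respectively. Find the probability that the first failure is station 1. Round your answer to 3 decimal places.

0.435

Rates: λ_i = 1/mean_i → 0.000869565, 0.000507614, 0.000620732; Σλ = 0.00199791.
P(station 1 first) = λ_1/Σλ = 0.000869565/0.00199791 ≈ 0.435.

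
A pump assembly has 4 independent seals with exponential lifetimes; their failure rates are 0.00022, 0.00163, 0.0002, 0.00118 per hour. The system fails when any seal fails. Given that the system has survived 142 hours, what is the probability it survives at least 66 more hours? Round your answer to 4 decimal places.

Time to first failure ~ Exp(Σλ) with Σλ = 0.00323.
By memorylessness, P(T > 142+66 | T > 142) = P(T > 66) = e^(−0.00323·66) ≈ 0.8080.

0.8080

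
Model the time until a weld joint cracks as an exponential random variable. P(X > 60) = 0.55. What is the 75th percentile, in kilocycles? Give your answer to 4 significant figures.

139.1

e^(−λ·60) = 0.55 ⇒ λ = −ln(0.55)/60 = 0.00996395.
75th percentile: 1 − e^(−λt) = 0.75, t = −ln(0.25)/λ = 139.131 kilocycles.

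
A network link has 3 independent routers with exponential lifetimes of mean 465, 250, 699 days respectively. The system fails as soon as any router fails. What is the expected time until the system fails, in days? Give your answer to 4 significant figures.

131.9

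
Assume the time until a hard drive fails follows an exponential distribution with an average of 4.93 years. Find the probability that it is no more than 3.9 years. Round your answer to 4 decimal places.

0.5466

The rate is λ = 1/4.93 = 0.20284 per year.
P(X ≤ 3.9) = 1 − e^(−λ·3.9) = 1 − e^(−0.79108) ≈ 0.5466.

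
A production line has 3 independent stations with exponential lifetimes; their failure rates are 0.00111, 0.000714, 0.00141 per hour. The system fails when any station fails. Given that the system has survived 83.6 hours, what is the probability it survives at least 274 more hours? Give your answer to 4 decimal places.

0.4123

Time to first failure ~ Exp(Σλ) with Σλ = 0.003234.
By memorylessness, P(T > 83.6+274 | T > 83.6) = P(T > 274) = e^(−0.003234·274) ≈ 0.4123.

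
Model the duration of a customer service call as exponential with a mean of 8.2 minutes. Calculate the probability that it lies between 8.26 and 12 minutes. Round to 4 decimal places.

The rate is λ = 1/8.2 = 0.121951 per minute.
P(8.26 < X < 12) = e^(−λ·8.26) − e^(−λ·12) = 0.36520 − 0.23144 ≈ 0.1338.

0.1338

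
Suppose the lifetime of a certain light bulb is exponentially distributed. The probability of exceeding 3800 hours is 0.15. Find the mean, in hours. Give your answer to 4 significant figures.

2003

e^(−λ·3800) = 0.15 ⇒ λ = −ln(0.15)/3800 = 0.000499242.
Mean = 1/λ = 2003.04 hours.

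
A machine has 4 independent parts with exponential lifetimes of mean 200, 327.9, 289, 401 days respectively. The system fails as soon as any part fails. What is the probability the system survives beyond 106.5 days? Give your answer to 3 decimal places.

0.225

The first failure time is exponential with rate Σλ_i = 1/200 + 1/327.9 + 1/289 + 1/401 = 0.0140037 per day.
P(min > 106.5) = e^(−0.0140037·106.5) = e^(−1.4914) ≈ 0.225.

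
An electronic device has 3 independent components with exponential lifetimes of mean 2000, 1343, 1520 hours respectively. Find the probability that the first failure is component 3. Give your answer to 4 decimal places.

0.3458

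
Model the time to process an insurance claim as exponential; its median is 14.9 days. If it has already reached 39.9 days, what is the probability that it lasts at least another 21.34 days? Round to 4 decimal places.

0.3706

For an exponential, median = ln(2)/λ, so λ = ln 2 / 14.9 = 0.0465199 per day.
By the memoryless property, P(X > 39.9+21.34 | X > 39.9) = P(X > 21.34).
P(X > 21.34) = e^(−0.99274) ≈ 0.3706.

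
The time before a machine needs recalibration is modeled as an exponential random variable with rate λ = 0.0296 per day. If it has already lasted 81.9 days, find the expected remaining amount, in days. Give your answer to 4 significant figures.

By memorylessness, the remaining amount past any threshold is again Exp(λ) with mean 1/λ = 33.7838 days.

33.78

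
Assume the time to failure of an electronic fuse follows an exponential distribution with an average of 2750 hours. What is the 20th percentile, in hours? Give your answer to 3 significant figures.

The rate is λ = 1/2750 = 0.000363636 per hour.
Set 1 − e^(−λt) = 0.2, so t = −ln(0.8)/λ = 0.22314/0.000363636 ≈ 613.645 hours.

614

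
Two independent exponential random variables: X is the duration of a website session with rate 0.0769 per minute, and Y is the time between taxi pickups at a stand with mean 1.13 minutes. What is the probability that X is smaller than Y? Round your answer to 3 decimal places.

λ_1 = 0.0769, λ_2 = 1/1.13 = 0.884956.
For independent exponentials, P(X < Y) = λ_1/(λ_1+λ_2) = 0.0769/0.961856 ≈ 0.080.

0.080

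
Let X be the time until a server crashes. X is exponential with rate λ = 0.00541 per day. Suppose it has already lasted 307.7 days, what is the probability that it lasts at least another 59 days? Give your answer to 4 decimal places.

The exponential is memoryless, so the remaining time is again Exp(λ): the condition X > 307.7 is irrelevant.
P(X > 59) = e^(−0.31919) ≈ 0.7267.

0.7267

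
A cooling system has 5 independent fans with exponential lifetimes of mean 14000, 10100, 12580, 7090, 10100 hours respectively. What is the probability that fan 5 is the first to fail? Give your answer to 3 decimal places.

Rates: λ_i = 1/mean_i → 0.0000714286, 0.0000990099, 0.0000794913, 0.000141044, 0.0000990099; Σλ = 0.000489983.
P(fan 5 first) = λ_5/Σλ = 0.0000990099/0.000489983 ≈ 0.202.

0.202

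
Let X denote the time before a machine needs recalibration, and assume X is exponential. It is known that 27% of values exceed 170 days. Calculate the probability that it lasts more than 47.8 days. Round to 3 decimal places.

0.692

e^(−λ·170) = 0.27 ⇒ λ = −ln(0.27)/170 = 0.00770196.
P(X > 47.8) = e^(−0.00770196·47.8) = e^(−0.36815) ≈ 0.692.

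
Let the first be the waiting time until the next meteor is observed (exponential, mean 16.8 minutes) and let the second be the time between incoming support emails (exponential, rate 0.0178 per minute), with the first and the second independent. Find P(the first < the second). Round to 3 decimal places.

0.770

λ_1 = 1/16.8 = 0.0595238, λ_2 = 0.0178.
For independent exponentials, P(the first < the second) = λ_1/(λ_1+λ_2) = 0.0595238/0.0773238 ≈ 0.770.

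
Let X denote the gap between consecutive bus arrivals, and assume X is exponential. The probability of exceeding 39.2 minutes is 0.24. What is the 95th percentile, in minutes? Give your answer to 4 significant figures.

82.29

e^(−λ·39.2) = 0.24 ⇒ λ = −ln(0.24)/39.2 = 0.036406.
95th percentile: 1 − e^(−λt) = 0.95, t = −ln(0.05)/λ = 82.2867 minutes.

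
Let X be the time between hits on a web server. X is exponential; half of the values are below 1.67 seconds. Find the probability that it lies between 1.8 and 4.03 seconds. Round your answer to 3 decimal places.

0.286

For an exponential, median = ln(2)/λ, so λ = ln 2 / 1.67 = 0.415058 per second.
P(1.8 < X < 4.03) = e^(−λ·1.8) − e^(−λ·4.03) = 0.47374 − 0.18774 ≈ 0.286.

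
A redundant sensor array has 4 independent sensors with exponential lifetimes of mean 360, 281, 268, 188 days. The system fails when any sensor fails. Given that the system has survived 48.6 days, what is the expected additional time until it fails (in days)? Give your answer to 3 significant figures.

First-failure rate Σλ = 1/360 + 1/281 + 1/268 + 1/188 = 0.015387.
By memorylessness the expected residual is 1/Σλ = 64.99 days, regardless of the 48.6 already elapsed.

65.0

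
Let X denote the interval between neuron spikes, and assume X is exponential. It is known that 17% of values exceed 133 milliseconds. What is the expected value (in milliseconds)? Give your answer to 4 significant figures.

e^(−λ·133) = 0.17 ⇒ λ = −ln(0.17)/133 = 0.013323.
Mean = 1/λ = 75.0583 milliseconds.

75.06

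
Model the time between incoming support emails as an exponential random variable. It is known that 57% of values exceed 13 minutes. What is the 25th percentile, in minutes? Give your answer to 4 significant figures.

e^(−λ·13) = 0.57 ⇒ λ = −ln(0.57)/13 = 0.0432399.
25th percentile: 1 − e^(−λt) = 0.25, t = −ln(0.75)/λ = 6.65316 minutes.

6.653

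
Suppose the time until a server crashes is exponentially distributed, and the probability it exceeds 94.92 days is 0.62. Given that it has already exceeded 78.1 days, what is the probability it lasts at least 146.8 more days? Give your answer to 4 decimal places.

0.4774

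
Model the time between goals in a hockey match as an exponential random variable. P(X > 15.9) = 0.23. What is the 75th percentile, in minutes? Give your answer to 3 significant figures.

e^(−λ·15.9) = 0.23 ⇒ λ = −ln(0.23)/15.9 = 0.0924325.
75th percentile: 1 − e^(−λt) = 0.75, t = −ln(0.25)/λ = 14.9979 minutes.

15.0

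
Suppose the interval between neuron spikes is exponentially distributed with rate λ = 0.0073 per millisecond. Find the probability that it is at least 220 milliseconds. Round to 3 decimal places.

0.201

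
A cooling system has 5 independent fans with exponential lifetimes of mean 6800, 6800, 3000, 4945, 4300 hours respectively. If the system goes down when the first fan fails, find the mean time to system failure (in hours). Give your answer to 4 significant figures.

941.4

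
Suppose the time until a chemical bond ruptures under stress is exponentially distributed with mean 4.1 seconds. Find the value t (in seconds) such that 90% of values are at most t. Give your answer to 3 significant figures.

9.44

The rate is λ = 1/4.1 = 0.243902 per second.
Set 1 − e^(−λt) = 0.9, so t = −ln(0.1)/λ = 2.3026/0.243902 ≈ 9.4406 seconds.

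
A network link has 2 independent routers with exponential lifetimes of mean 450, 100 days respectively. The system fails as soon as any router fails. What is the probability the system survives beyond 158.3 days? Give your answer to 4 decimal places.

0.1445

The first failure time is exponential with rate Σλ_i = 1/450 + 1/100 = 0.0122222 per day.
P(min > 158.3) = e^(−0.0122222·158.3) = e^(−1.9348) ≈ 0.1445.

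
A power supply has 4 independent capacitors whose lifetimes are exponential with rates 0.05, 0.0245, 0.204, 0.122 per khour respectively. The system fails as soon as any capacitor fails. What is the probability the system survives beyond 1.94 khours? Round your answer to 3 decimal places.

0.460

The time to first failure is exponential with rate Σλ = 0.05 + 0.0245 + 0.204 + 0.122 = 0.4005.
P(min > 1.94) = e^(−0.4005·1.94) = e^(−0.77697) ≈ 0.460.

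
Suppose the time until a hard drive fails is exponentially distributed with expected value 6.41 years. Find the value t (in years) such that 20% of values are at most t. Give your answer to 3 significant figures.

The rate is λ = 1/6.41 = 0.156006 per year.
Set 1 − e^(−λt) = 0.2, so t = −ln(0.8)/λ = 0.22314/0.156006 ≈ 1.43035 years.

1.43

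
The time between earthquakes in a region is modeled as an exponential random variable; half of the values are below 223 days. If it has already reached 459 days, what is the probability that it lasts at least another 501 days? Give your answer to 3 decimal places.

For an exponential, median = ln(2)/λ, so λ = ln 2 / 223 = 0.00310828 per day.
The exponential is memoryless, so the remaining time is again Exp(λ): the condition X > 459 is irrelevant.
P(X > 501) = e^(−1.5572) ≈ 0.211.

0.211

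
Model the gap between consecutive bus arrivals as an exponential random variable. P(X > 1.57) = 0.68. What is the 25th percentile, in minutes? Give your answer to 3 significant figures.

1.17

e^(−λ·1.57) = 0.68 ⇒ λ = −ln(0.68)/1.57 = 0.245645.
25th percentile: 1 − e^(−λt) = 0.25, t = −ln(0.75)/λ = 1.17113 minutes.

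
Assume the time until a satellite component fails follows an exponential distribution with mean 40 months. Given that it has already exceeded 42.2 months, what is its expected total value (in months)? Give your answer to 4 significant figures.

82.20

The rate is λ = 1/40 = 0.025 per month.
By memorylessness, E[X | X > 42.2] = 42.2 + 1/λ = 42.2 + 40 = 82.2 months.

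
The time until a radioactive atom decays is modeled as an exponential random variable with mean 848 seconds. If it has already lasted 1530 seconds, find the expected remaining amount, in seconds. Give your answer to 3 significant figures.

The rate is λ = 1/848 = 0.00117925 per second.
By memorylessness, the remaining amount past any threshold is again Exp(λ) with mean 1/λ = 848 seconds.

848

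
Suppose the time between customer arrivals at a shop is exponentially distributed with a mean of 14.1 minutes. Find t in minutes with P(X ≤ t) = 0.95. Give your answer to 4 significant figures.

The rate is λ = 1/14.1 = 0.070922 per minute.
Set 1 − e^(−λt) = 0.95, so t = −ln(0.05)/λ = 2.9957/0.070922 ≈ 42.2398 minutes.

42.24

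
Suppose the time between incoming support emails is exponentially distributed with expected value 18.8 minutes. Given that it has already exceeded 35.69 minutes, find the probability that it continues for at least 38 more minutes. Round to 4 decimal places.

0.1325

The rate is λ = 1/18.8 = 0.0531915 per minute.
By the memoryless property, P(X > 35.69+38 | X > 35.69) = P(X > 38).
P(X > 38) = e^(−2.0213) ≈ 0.1325.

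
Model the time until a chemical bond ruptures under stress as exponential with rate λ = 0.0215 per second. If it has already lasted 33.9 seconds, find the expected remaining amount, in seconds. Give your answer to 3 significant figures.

46.5

By memorylessness, the remaining amount past any threshold is again Exp(λ) with mean 1/λ = 46.5116 seconds.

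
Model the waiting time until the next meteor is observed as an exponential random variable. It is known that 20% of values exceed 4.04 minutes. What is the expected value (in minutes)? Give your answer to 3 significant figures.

e^(−λ·4.04) = 0.20 ⇒ λ = −ln(0.20)/4.04 = 0.398376.
Mean = 1/λ = 2.51019 minutes.

2.51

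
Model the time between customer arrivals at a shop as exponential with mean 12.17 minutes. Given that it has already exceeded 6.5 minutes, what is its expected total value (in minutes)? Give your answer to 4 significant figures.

The rate is λ = 1/12.17 = 0.0821693 per minute.
By memorylessness, E[X | X > 6.5] = 6.5 + 1/λ = 6.5 + 12.17 = 18.67 minutes.

18.67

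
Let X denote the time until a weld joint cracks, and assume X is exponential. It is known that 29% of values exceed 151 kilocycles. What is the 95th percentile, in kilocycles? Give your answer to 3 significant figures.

e^(−λ·151) = 0.29 ⇒ λ = −ln(0.29)/151 = 0.00819784.
95th percentile: 1 − e^(−λt) = 0.95, t = −ln(0.05)/λ = 365.429 kilocycles.

365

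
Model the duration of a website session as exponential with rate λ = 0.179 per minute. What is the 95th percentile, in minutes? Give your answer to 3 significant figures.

16.7

Set 1 − e^(−λt) = 0.95, so t = −ln(0.05)/λ = 2.9957/0.179 ≈ 16.7359 minutes.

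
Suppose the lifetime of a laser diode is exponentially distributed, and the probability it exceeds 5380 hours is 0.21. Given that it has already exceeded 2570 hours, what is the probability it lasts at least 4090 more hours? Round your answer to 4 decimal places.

0.3053

From e^(−λ·5380) = 0.21, λ = −ln(0.21)/5380 = 0.000290083.
Memoryless: P(X > 2570+4090 | X > 2570) = P(X > 4090) = e^(−0.000290083·4090) ≈ 0.3053.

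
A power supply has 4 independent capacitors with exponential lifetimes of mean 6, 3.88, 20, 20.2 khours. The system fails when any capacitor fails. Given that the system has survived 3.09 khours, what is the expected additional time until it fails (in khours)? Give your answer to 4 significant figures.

1.909

First-failure rate Σλ = 1/6 + 1/3.88 + 1/20 + 1/20.2 = 0.523904.
By memorylessness the expected residual is 1/Σλ = 1.90875 khours, regardless of the 3.09 already elapsed.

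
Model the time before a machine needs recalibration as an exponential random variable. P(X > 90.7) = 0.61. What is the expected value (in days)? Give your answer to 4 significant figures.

e^(−λ·90.7) = 0.61 ⇒ λ = −ln(0.61)/90.7 = 0.00544979.
Mean = 1/λ = 183.493 days.

183.5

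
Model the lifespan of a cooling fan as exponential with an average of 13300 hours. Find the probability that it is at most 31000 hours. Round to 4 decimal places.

0.9028

The rate is λ = 1/13300 = 0.000075188 per hour.
P(X ≤ 31000) = 1 − e^(−λ·31000) = 1 − e^(−2.3308) ≈ 0.9028.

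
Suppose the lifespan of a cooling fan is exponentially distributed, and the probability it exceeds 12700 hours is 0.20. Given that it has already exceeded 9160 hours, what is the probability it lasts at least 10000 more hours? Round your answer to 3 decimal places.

0.282

From e^(−λ·12700) = 0.20, λ = −ln(0.20)/12700 = 0.000126727.
Memoryless: P(X > 9160+10000 | X > 9160) = P(X > 10000) = e^(−0.000126727·10000) ≈ 0.282.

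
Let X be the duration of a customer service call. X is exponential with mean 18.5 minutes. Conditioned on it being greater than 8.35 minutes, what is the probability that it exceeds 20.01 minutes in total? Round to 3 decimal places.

The rate is λ = 1/18.5 = 0.0540541 per minute.
P(X > s+t | X > s) = e^(−λ(s+t))/e^(−λs) = e^(−λt), independent of s = 8.35.
P(X > 11.66) = e^(−0.63027) ≈ 0.532.

0.532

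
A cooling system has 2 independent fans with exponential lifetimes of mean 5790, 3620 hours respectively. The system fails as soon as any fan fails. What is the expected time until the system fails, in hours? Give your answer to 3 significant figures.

2230

The first failure time is exponential with rate Σλ_i = 1/5790 + 1/3620 = 0.000448955 per hour.
E[min] = 1/Σλ = 1/0.000448955 = 2227.4 hours.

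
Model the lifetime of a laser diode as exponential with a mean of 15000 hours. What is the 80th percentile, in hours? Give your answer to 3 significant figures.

24100

The rate is λ = 1/15000 = 0.0000666667 per hour.
Set 1 − e^(−λt) = 0.8, so t = −ln(0.2)/λ = 1.6094/0.0000666667 ≈ 24141.6 hours.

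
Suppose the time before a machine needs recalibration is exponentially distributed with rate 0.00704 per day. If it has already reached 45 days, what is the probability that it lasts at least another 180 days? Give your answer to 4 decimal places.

0.2816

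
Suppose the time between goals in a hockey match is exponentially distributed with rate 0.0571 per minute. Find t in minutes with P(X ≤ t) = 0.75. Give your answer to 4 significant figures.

24.28

Set 1 − e^(−λt) = 0.75, so t = −ln(0.25)/λ = 1.3863/0.0571 ≈ 24.2784 minutes.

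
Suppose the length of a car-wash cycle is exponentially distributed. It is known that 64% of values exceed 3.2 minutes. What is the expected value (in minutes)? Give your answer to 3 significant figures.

e^(−λ·3.2) = 0.64 ⇒ λ = −ln(0.64)/3.2 = 0.139465.
Mean = 1/λ = 7.17027 minutes.

7.17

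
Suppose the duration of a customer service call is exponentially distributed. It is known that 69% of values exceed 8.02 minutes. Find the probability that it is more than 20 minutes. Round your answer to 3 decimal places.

0.396

e^(−λ·8.02) = 0.69 ⇒ λ = −ln(0.69)/8.02 = 0.0462673.
P(X > 20) = e^(−0.0462673·20) = e^(−0.92535) ≈ 0.396.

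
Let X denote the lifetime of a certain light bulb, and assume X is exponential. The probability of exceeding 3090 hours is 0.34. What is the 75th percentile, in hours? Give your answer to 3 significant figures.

e^(−λ·3090) = 0.34 ⇒ λ = −ln(0.34)/3090 = 0.000349129.
75th percentile: 1 − e^(−λt) = 0.75, t = −ln(0.25)/λ = 3970.72 hours.

3970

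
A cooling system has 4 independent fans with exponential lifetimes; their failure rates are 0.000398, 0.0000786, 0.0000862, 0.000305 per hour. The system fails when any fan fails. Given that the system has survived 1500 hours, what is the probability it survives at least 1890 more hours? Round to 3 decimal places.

Time to first failure ~ Exp(Σλ) with Σλ = 0.0008678.
By memorylessness, P(T > 1500+1890 | T > 1500) = P(T > 1890) = e^(−0.0008678·1890) ≈ 0.194.

0.194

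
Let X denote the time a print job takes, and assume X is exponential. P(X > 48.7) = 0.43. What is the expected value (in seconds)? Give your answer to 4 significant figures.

57.70

e^(−λ·48.7) = 0.43 ⇒ λ = −ln(0.43)/48.7 = 0.01733.
Mean = 1/λ = 57.7035 seconds.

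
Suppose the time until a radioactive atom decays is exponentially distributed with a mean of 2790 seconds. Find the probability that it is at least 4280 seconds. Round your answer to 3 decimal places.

0.216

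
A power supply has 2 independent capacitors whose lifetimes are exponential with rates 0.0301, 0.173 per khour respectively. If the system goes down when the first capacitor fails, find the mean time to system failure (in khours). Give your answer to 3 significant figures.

4.92

The time to first failure is exponential with rate Σλ = 0.0301 + 0.173 = 0.2031.
E[min] = 1/Σλ = 1/0.2031 = 4.92368 khours.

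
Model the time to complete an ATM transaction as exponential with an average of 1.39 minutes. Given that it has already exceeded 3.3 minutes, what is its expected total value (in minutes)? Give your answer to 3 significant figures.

The rate is λ = 1/1.39 = 0.719424 per minute.
By memorylessness, E[X | X > 3.3] = 3.3 + 1/λ = 3.3 + 1.39 = 4.69 minutes.

4.69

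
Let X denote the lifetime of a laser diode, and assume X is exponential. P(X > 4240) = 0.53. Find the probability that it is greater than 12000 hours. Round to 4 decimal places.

e^(−λ·4240) = 0.53 ⇒ λ = −ln(0.53)/4240 = 0.000149735.
P(X > 12000) = e^(−0.000149735·12000) = e^(−1.7968) ≈ 0.1658.

0.1658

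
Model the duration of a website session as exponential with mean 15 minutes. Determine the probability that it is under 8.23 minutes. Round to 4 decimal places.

The rate is λ = 1/15 = 0.0666667 per minute.
P(X ≤ 8.23) = 1 − e^(−λ·8.23) = 1 − e^(−0.54867) ≈ 0.4223.

0.4223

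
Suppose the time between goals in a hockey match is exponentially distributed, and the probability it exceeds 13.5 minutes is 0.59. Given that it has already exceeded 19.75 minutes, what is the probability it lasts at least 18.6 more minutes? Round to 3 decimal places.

0.483

From e^(−λ·13.5) = 0.59, λ = −ln(0.59)/13.5 = 0.0390839.
Memoryless: P(X > 19.75+18.6 | X > 19.75) = P(X > 18.6) = e^(−0.0390839·18.6) ≈ 0.483.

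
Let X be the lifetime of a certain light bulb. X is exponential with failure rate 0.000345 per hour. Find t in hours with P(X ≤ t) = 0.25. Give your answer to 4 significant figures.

833.9

Set 1 − e^(−λt) = 0.25, so t = −ln(0.75)/λ = 0.28768/0.000345 ≈ 833.861 hours.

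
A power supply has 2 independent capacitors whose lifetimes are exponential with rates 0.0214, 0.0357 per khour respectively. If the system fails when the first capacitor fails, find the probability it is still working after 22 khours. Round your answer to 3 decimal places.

0.285

The time to first failure is exponential with rate Σλ = 0.0214 + 0.0357 = 0.0571.
P(min > 22) = e^(−0.0571·22) = e^(−1.2562) ≈ 0.285.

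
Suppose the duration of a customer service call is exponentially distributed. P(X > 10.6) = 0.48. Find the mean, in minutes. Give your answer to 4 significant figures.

e^(−λ·10.6) = 0.48 ⇒ λ = −ln(0.48)/10.6 = 0.0692424.
Mean = 1/λ = 14.442 minutes.

14.44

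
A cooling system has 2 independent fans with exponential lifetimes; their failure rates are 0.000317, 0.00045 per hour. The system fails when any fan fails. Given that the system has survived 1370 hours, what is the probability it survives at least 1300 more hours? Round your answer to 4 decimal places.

Time to first failure ~ Exp(Σλ) with Σλ = 0.000767.
By memorylessness, P(T > 1370+1300 | T > 1370) = P(T > 1300) = e^(−0.000767·1300) ≈ 0.3689.

0.3689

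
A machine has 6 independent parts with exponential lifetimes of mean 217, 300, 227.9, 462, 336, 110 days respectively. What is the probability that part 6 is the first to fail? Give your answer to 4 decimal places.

Rates: λ_i = 1/mean_i → 0.00460829, 0.00333333, 0.00438789, 0.0021645, 0.00297619, 0.00909091; Σλ = 0.0265611.
P(part 6 first) = λ_6/Σλ = 0.00909091/0.0265611 ≈ 0.3423.

0.3423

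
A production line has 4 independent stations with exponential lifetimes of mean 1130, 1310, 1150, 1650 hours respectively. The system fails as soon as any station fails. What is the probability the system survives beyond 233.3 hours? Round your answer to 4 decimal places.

0.4825

The first failure time is exponential with rate Σλ_i = 1/1130 + 1/1310 + 1/1150 + 1/1650 = 0.00312394 per hour.
P(min > 233.3) = e^(−0.00312394·233.3) = e^(−0.72882) ≈ 0.4825.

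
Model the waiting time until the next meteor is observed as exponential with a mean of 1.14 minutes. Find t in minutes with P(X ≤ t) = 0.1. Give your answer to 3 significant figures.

The rate is λ = 1/1.14 = 0.877193 per minute.
Set 1 − e^(−λt) = 0.1, so t = −ln(0.9)/λ = 0.10536/0.877193 ≈ 0.120111 minutes.

0.120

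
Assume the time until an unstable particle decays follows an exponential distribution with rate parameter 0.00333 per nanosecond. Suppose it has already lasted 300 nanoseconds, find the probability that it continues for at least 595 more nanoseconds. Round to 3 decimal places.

0.138

The exponential is memoryless, so the remaining time is again Exp(λ): the condition X > 300 is irrelevant.
P(X > 595) = e^(−1.9813) ≈ 0.138.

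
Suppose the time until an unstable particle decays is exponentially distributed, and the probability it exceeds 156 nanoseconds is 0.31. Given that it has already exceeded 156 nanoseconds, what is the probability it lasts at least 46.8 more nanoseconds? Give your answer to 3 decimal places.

From e^(−λ·156) = 0.31, λ = −ln(0.31)/156 = 0.00750758.
Memoryless: P(X > 156+46.8 | X > 156) = P(X > 46.8) = e^(−0.00750758·46.8) ≈ 0.704.

0.704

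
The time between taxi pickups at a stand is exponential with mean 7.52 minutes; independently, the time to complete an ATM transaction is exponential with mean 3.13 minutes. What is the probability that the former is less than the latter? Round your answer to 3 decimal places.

0.294

λ_1 = 1/7.52 = 0.132979, λ_2 = 1/3.13 = 0.319489.
For independent exponentials, P(the former < the latter) = λ_1/(λ_1+λ_2) = 0.132979/0.452468 ≈ 0.294.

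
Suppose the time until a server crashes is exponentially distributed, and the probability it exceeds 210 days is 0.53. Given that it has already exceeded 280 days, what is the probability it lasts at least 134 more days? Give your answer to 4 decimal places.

0.6669

From e^(−λ·210) = 0.53, λ = −ln(0.53)/210 = 0.00302323.
Memoryless: P(X > 280+134 | X > 280) = P(X > 134) = e^(−0.00302323·134) ≈ 0.6669.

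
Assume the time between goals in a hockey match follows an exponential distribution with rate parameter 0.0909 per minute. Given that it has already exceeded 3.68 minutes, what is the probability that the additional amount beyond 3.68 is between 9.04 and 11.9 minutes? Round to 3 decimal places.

Memoryless: the residual past 3.68 is again Exp(λ).
P(9.04 < residual < 11.9) = e^(−λ·9.04) − e^(−λ·11.9) = 0.43967 − 0.33902 ≈ 0.101.

0.101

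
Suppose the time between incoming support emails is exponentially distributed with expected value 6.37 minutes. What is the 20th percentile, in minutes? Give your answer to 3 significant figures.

The rate is λ = 1/6.37 = 0.156986 per minute.
Set 1 − e^(−λt) = 0.2, so t = −ln(0.8)/λ = 0.22314/0.156986 ≈ 1.42142 minutes.

1.42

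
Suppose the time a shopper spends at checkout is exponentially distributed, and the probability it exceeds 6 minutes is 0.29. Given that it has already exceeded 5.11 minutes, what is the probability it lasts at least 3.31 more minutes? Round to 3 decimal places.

From e^(−λ·6) = 0.29, λ = −ln(0.29)/6 = 0.206312.
Memoryless: P(X > 5.11+3.31 | X > 5.11) = P(X > 3.31) = e^(−0.206312·3.31) ≈ 0.505.

0.505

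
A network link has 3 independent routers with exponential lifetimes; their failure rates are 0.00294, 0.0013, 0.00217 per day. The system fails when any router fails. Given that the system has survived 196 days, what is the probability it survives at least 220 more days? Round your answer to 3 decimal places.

Time to first failure ~ Exp(Σλ) with Σλ = 0.00641.
By memorylessness, P(T > 196+220 | T > 196) = P(T > 220) = e^(−0.00641·220) ≈ 0.244.

0.244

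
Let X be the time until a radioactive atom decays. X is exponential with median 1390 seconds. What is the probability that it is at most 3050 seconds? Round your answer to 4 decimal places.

0.7815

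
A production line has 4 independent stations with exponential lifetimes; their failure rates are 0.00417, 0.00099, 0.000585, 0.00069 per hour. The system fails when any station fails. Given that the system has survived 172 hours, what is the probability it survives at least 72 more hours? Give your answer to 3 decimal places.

0.629

Time to first failure ~ Exp(Σλ) with Σλ = 0.006435.
By memorylessness, P(T > 172+72 | T > 172) = P(T > 72) = e^(−0.006435·72) ≈ 0.629.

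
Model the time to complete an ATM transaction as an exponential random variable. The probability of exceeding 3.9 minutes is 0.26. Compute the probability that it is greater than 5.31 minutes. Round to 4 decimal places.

0.1598

e^(−λ·3.9) = 0.26 ⇒ λ = −ln(0.26)/3.9 = 0.345403.
P(X > 5.31) = e^(−0.345403·5.31) = e^(−1.8341) ≈ 0.1598.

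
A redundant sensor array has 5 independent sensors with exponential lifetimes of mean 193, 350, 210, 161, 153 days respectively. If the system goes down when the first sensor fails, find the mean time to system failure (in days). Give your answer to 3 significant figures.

39.1

The first failure time is exponential with rate Σλ_i = 1/193 + 1/350 + 1/210 + 1/161 + 1/153 = 0.0255475 per day.
E[min] = 1/Σλ = 1/0.0255475 = 39.1427 days.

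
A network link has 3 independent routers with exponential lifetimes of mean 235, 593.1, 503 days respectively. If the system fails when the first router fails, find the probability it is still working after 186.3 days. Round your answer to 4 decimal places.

0.2283

The first failure time is exponential with rate Σλ_i = 1/235 + 1/593.1 + 1/503 = 0.00792945 per day.
P(min > 186.3) = e^(−0.00792945·186.3) = e^(−1.4773) ≈ 0.2283.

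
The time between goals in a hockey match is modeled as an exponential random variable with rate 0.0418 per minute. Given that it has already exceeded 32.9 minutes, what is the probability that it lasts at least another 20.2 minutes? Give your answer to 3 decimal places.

0.430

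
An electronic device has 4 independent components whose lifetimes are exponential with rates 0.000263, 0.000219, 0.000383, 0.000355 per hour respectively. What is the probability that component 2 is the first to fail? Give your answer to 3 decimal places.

The time to first failure is exponential with rate Σλ = 0.000263 + 0.000219 + 0.000383 + 0.000355 = 0.00122.
P(component 2 first) = λ_2/Σλ = 0.000219/0.00122 ≈ 0.180.

0.180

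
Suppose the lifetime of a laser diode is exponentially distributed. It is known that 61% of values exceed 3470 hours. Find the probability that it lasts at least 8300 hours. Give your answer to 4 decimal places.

0.3066

e^(−λ·3470) = 0.61 ⇒ λ = −ln(0.61)/3470 = 0.000142449.
P(X > 8300) = e^(−0.000142449·8300) = e^(−1.1823) ≈ 0.3066.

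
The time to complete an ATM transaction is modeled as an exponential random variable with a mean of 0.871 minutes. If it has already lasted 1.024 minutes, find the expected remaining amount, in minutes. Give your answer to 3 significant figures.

0.871

The rate is λ = 1/0.871 = 1.14811 per minute.
By memorylessness, the remaining amount past any threshold is again Exp(λ) with mean 1/λ = 0.871 minutes.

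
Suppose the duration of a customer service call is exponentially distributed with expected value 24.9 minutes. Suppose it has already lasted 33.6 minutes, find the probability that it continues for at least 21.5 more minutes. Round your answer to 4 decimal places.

0.4217

The rate is λ = 1/24.9 = 0.0401606 per minute.
P(X > s+t | X > s) = e^(−λ(s+t))/e^(−λs) = e^(−λt), independent of s = 33.6.
P(X > 21.5) = e^(−0.86345) ≈ 0.4217.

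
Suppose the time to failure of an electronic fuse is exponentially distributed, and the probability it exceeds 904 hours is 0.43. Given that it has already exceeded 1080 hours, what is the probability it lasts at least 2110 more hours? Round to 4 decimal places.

0.1395

From e^(−λ·904) = 0.43, λ = −ln(0.43)/904 = 0.000933595.
Memoryless: P(X > 1080+2110 | X > 1080) = P(X > 2110) = e^(−0.000933595·2110) ≈ 0.1395.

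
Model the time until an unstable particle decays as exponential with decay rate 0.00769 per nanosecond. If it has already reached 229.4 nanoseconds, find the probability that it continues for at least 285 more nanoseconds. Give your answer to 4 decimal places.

P(X > s+t | X > s) = e^(−λ(s+t))/e^(−λs) = e^(−λt), independent of s = 229.4.
P(X > 285) = e^(−2.1917) ≈ 0.1117.

0.1117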